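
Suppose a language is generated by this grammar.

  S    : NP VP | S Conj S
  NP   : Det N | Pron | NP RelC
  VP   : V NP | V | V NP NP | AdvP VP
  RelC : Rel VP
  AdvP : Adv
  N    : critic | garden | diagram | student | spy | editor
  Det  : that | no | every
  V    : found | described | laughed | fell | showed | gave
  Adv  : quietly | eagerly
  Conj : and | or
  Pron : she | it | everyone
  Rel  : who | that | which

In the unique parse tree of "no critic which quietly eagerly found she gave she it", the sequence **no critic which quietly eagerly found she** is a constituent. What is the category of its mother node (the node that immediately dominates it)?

S
  NP
    NP
      Det: no
      N: critic
    RelC
      Rel: which
      VP
        AdvP
          Adv: quietly
        VP
          AdvP
            Adv: eagerly
          VP
            V: found
            NP
              Pron: she
  VP
    V: gave
    NP
      Pron: she
    NP
      Pron: it
The span 'no critic which quietly eagerly found she' is the NP node built by NP → NP RelC.
Its mother is the S built by S → NP VP.

S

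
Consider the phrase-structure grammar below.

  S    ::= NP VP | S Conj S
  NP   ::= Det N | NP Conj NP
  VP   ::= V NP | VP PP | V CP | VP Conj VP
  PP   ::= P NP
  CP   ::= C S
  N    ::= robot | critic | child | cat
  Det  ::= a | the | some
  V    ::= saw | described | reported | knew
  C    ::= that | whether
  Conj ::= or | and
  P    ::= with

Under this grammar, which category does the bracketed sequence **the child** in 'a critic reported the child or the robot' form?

NP

S
  NP
    Det: a
    N: critic
  VP
    V: reported
    NP
      NP
        Det: the
        N: child
      Conj: or
      NP
        Det: the
        N: robot
The span 'the child' is the NP node built by NP → Det N.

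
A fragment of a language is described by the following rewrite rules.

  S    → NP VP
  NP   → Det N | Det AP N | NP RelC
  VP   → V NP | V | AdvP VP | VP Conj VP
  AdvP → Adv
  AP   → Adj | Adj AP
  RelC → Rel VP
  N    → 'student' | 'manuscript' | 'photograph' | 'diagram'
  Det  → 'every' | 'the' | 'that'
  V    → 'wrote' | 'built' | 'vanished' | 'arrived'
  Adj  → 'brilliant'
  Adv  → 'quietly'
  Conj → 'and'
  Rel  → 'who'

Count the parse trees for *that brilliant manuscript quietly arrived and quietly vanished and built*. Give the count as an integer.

7

Two of the 7 distinct bracketings:
[S [NP [Det that] [AP [Adj brilliant]] [N manuscript]] [VP [AdvP [Adv quietly]] [VP [VP [V arrived]] [Conj and] [VP [AdvP [Adv quietly]] [VP [VP [V vanished]] [Conj and] [VP [V built]]]]]]]
[S [NP [Det that] [AP [Adj brilliant]] [N manuscript]] [VP [AdvP [Adv quietly]] [VP [VP [V arrived]] [Conj and] [VP [VP [AdvP [Adv quietly]] [VP [V vanished]]] [Conj and] [VP [V built]]]]]]
The trees differ in how a recursive rule is bracketed over the same span.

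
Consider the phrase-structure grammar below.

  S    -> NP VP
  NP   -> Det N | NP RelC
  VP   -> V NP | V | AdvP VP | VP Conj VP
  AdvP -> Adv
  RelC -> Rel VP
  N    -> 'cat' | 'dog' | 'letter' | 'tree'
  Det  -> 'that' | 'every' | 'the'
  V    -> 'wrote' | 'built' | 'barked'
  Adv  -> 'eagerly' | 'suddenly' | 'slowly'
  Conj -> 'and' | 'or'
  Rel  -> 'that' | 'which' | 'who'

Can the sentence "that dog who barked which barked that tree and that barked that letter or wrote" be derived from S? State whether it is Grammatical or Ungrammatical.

A Conj word can never sit immediately before a Det/Rel word in any string this grammar generates, so the substring 'and that' rules out a derivation.

Ungrammatical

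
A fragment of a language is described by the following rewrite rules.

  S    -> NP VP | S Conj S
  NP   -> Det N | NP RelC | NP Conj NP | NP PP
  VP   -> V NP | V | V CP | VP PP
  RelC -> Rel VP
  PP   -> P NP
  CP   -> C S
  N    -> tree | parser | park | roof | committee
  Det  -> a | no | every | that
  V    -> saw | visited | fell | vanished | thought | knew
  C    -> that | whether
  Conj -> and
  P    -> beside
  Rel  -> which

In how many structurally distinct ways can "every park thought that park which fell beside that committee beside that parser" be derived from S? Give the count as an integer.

Two of the 9 distinct bracketings:
[S [NP [Det every] [N park]] [VP [V thought] [NP [NP [Det that] [N park]] [RelC [Rel which] [VP [VP [V fell]] [PP [P beside] [NP [NP [Det that] [N committee]] [PP [P beside] [NP [Det that] [N parser]]]]]]]]]]
[S [NP [Det every] [N park]] [VP [V thought] [NP [NP [Det that] [N park]] [RelC [Rel which] [VP [VP [VP [V fell]] [PP [P beside] [NP [Det that] [N committee]]]] [PP [P beside] [NP [Det that] [N parser]]]]]]]]
The difference turns on whether NP → NP PP is used at the relevant span, versus an alternative expansion of NP.

9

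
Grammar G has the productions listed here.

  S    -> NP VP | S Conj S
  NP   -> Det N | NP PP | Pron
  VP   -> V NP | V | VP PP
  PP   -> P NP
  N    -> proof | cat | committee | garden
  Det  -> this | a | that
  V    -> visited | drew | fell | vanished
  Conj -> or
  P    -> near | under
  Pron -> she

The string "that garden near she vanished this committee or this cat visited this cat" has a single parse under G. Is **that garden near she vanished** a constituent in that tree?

[S [S [NP [NP [Det that] [N garden]] [PP [P near] [NP [Pron she]]]] [VP [V vanished] [NP [Det this] [N committee]]]] [Conj or] [S [NP [Det this] [N cat]] [VP [V visited] [NP [Det this] [N cat]]]]]
The smallest constituent containing 'that garden near she vanished' is the S spanning 'that garden near she vanished this committee'; no single node in the tree dominates exactly the given words.

No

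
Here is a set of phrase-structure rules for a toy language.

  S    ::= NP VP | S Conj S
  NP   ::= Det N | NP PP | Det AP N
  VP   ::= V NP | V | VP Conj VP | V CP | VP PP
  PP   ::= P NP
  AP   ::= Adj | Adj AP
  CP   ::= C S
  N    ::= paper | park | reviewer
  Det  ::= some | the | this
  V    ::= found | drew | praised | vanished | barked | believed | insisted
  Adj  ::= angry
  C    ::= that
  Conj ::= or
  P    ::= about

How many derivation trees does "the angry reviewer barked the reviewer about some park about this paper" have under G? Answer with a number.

Two of the 5 distinct bracketings:
[S [NP [Det the] [AP [Adj angry]] [N reviewer]] [VP [V barked] [NP [NP [Det the] [N reviewer]] [PP [P about] [NP [NP [Det some] [N park]] [PP [P about] [NP [Det this] [N paper]]]]]]]]
[S [NP [Det the] [AP [Adj angry]] [N reviewer]] [VP [V barked] [NP [NP [NP [Det the] [N reviewer]] [PP [P about] [NP [Det some] [N park]]]] [PP [P about] [NP [Det this] [N paper]]]]]]
The trees differ in how a recursive rule is bracketed over the same span.

5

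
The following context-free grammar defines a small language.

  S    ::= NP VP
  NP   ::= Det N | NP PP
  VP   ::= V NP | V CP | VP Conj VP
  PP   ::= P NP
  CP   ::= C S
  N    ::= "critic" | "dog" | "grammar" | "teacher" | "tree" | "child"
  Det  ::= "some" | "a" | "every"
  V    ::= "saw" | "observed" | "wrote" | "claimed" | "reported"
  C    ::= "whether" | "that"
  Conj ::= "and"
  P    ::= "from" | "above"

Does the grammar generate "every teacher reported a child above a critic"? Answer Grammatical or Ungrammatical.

[S [NP [Det every] [N teacher]] [VP [V reported] [NP [NP [Det a] [N child]] [PP [P above] [NP [Det a] [N critic]]]]]]
Each bracket corresponds to one application of a listed rule, so the string is derivable from S.

Grammatical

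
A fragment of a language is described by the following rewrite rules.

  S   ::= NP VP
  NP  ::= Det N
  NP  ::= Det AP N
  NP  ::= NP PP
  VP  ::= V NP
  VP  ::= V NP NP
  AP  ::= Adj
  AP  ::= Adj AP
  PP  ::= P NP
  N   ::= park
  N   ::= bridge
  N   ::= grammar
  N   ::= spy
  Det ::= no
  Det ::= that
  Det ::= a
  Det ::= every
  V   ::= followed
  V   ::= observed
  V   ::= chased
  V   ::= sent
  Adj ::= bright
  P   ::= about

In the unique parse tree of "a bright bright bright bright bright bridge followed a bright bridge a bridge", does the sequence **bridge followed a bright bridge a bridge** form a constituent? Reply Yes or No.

[S [NP [Det a] [AP [Adj bright] [AP [Adj bright] [AP [Adj bright] [AP [Adj bright] [AP [Adj bright]]]]]] [N bridge]] [VP [V followed] [NP [Det a] [AP [Adj bright]] [N bridge]] [NP [Det a] [N bridge]]]]
The smallest constituent containing 'bridge followed a bright bridge a bridge' is the S spanning 'a bright bright bright bright bright bridge followed a bright bridge a bridge'; no single node in the tree dominates exactly the given words.

No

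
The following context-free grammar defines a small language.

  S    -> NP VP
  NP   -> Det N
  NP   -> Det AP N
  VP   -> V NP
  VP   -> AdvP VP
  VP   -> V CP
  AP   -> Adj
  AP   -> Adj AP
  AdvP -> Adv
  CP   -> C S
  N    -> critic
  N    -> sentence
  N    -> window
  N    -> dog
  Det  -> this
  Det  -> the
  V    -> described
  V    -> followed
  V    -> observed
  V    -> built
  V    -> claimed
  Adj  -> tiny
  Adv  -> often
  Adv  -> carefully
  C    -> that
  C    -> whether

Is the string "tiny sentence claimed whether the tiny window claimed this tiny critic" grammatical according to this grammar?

For S → NP VP, no prefix of the string parses as an NP.

Ungrammatical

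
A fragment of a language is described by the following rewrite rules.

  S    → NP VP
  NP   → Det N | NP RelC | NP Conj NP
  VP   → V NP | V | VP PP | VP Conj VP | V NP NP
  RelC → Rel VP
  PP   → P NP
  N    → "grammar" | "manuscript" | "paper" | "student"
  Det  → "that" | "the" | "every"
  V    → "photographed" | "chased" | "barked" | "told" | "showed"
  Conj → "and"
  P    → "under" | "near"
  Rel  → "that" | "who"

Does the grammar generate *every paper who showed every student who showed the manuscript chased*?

Grammatical

[S [NP [NP [Det every] [N paper]] [RelC [Rel who] [VP [V showed] [NP [NP [Det every] [N student]] [RelC [Rel who] [VP [V showed] [NP [Det the] [N manuscript]]]]]]]] [VP [V chased]]]
Each bracket corresponds to one application of a listed rule, so the string is derivable from S.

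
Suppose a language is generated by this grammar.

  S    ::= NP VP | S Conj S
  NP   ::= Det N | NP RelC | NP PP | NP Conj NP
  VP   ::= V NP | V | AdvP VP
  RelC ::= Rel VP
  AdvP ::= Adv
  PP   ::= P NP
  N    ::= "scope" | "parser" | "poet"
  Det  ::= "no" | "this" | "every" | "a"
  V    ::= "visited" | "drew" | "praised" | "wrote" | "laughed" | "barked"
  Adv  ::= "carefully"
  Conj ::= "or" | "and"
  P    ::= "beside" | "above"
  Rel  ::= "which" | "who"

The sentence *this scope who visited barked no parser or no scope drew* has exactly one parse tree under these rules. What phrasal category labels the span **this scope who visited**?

[S [S [NP [NP [Det this] [N scope]] [RelC [Rel who] [VP [V visited]]]] [VP [V barked] [NP [Det no] [N parser]]]] [Conj or] [S [NP [Det no] [N scope]] [VP [V drew]]]]
The span 'this scope who visited' is the NP node built by NP → NP RelC.

NP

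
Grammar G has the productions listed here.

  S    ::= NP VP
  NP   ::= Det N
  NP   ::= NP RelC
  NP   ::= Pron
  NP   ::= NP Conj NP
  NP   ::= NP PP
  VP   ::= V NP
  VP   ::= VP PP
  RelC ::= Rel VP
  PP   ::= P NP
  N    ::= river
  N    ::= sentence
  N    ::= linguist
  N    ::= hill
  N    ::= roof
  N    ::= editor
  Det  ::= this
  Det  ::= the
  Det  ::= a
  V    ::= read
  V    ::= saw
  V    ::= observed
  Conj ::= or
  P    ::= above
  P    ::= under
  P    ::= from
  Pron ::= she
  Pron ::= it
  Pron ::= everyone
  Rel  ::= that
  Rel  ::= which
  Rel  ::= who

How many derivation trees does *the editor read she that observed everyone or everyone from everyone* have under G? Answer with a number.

Two of the 8 distinct bracketings:
[S [NP [Det the] [N editor]] [VP [V read] [NP [NP [Pron she]] [RelC [Rel that] [VP [V observed] [NP [NP [Pron everyone]] [Conj or] [NP [NP [Pron everyone]] [PP [P from] [NP [Pron everyone]]]]]]]]]]
[S [NP [Det the] [N editor]] [VP [V read] [NP [NP [Pron she]] [RelC [Rel that] [VP [V observed] [NP [NP [NP [Pron everyone]] [Conj or] [NP [Pron everyone]]] [PP [P from] [NP [Pron everyone]]]]]]]]]
The trees differ in how a recursive rule is bracketed over the same span.

8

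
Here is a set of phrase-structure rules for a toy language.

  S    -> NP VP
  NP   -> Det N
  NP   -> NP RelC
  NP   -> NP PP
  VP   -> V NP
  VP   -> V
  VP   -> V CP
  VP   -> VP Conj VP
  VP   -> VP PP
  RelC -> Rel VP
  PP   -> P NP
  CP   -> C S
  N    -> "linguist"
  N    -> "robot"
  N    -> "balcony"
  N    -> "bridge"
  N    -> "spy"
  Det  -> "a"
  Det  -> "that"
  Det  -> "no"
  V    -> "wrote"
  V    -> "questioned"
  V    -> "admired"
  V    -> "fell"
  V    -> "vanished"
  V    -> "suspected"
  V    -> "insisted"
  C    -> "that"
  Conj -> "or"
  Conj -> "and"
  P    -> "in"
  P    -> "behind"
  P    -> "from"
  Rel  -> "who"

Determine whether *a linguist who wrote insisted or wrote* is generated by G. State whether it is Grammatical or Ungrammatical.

Grammatical

[S [NP [NP [Det a] [N linguist]] [RelC [Rel who] [VP [V wrote]]]] [VP [VP [V insisted]] [Conj or] [VP [V wrote]]]]
Every word is introduced by a lexical rule and the phrasal rules combine the resulting categories into a single S.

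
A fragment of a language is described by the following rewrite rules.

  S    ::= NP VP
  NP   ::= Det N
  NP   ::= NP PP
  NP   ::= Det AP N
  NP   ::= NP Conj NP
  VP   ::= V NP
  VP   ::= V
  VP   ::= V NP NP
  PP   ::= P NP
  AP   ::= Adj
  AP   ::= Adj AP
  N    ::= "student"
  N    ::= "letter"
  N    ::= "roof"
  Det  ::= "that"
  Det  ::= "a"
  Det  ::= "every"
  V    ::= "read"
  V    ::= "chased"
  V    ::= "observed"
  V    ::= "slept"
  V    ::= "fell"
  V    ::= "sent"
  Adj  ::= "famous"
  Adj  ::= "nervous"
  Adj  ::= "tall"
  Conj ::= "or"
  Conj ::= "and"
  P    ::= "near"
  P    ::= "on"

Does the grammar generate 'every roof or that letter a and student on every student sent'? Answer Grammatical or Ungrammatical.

A Det word can never sit immediately before a Conj word in any string this grammar generates, so the substring 'a and' rules out a derivation.

Ungrammatical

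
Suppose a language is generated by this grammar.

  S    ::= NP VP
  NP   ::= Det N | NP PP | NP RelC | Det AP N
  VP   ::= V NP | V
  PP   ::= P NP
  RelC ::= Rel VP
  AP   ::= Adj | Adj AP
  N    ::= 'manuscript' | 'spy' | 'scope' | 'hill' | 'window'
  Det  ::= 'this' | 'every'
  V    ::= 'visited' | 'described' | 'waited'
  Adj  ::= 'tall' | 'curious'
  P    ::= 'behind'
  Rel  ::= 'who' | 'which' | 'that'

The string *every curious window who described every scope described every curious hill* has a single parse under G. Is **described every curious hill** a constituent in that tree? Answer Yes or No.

Yes

[S [NP [NP [Det every] [AP [Adj curious]] [N window]] [RelC [Rel who] [VP [V described] [NP [Det every] [N scope]]]]] [VP [V described] [NP [Det every] [AP [Adj curious]] [N hill]]]]
The words 'described every curious hill' are exhaustively dominated by a single VP node (built by VP → V NP), so they form a constituent.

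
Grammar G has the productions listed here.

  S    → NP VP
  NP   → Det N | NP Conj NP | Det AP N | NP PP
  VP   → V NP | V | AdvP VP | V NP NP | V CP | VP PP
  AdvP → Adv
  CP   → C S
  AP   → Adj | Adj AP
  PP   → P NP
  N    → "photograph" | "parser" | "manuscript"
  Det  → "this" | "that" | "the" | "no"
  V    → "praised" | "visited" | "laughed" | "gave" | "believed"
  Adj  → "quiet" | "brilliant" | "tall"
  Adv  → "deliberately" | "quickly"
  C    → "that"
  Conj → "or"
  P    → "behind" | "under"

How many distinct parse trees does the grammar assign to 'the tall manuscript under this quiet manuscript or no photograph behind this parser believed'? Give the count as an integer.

Two of the 5 distinct bracketings:
[S [NP [NP [NP [Det the] [AP [Adj tall]] [N manuscript]] [PP [P under] [NP [Det this] [AP [Adj quiet]] [N manuscript]]]] [Conj or] [NP [NP [Det no] [N photograph]] [PP [P behind] [NP [Det this] [N parser]]]]] [VP [V believed]]]
[S [NP [NP [Det the] [AP [Adj tall]] [N manuscript]] [PP [P under] [NP [NP [Det this] [AP [Adj quiet]] [N manuscript]] [Conj or] [NP [NP [Det no] [N photograph]] [PP [P behind] [NP [Det this] [N parser]]]]]]] [VP [V believed]]]
The trees differ in how a recursive rule is bracketed over the same span.

5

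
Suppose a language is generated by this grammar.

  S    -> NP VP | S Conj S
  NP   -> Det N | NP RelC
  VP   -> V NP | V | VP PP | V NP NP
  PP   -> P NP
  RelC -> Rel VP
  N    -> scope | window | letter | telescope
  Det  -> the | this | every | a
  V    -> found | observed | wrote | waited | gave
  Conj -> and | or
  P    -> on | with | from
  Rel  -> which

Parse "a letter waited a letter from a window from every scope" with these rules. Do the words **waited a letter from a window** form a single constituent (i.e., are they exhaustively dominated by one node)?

Yes

[S [NP [Det a] [N letter]] [VP [VP [VP [V waited] [NP [Det a] [N letter]]] [PP [P from] [NP [Det a] [N window]]]] [PP [P from] [NP [Det every] [N scope]]]]]
The words 'waited a letter from a window' are exhaustively dominated by a single VP node (built by VP → VP PP), so they form a constituent.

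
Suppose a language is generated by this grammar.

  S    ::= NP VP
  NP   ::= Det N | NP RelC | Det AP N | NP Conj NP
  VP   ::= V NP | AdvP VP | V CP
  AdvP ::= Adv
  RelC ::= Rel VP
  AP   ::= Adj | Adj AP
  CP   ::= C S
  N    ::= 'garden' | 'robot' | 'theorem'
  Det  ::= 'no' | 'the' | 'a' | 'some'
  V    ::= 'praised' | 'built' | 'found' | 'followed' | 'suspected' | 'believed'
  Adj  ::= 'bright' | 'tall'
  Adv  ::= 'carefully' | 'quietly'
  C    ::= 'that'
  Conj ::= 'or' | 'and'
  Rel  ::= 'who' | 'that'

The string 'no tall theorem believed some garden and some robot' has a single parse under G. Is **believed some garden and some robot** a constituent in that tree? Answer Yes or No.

[S [NP [Det no] [AP [Adj tall]] [N theorem]] [VP [V believed] [NP [NP [Det some] [N garden]] [Conj and] [NP [Det some] [N robot]]]]]
The words 'believed some garden and some robot' are exhaustively dominated by a single VP node (built by VP → V NP), so they form a constituent.

Yes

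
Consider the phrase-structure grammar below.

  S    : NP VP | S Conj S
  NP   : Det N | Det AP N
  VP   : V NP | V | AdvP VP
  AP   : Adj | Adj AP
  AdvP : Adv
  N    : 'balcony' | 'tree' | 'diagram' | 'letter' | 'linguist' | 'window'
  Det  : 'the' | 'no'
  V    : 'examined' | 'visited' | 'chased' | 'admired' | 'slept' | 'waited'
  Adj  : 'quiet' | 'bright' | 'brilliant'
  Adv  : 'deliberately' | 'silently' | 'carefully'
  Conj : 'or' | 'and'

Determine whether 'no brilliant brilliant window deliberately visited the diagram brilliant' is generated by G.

An N word can never sit immediately before an Adj word in any string this grammar generates, so the substring 'diagram brilliant' rules out a derivation.

Ungrammatical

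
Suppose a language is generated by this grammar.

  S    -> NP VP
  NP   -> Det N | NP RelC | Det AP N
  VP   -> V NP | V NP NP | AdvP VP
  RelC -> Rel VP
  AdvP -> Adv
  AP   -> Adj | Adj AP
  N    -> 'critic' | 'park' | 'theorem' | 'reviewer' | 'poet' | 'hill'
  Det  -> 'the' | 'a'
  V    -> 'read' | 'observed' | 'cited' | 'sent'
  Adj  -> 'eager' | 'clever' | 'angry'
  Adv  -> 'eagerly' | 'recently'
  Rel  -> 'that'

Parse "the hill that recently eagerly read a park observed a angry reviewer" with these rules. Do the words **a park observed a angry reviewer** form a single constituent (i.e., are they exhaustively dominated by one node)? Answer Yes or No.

[S [NP [NP [Det the] [N hill]] [RelC [Rel that] [VP [AdvP [Adv recently]] [VP [AdvP [Adv eagerly]] [VP [V read] [NP [Det a] [N park]]]]]]] [VP [V observed] [NP [Det a] [AP [Adj angry]] [N reviewer]]]]
The smallest constituent containing 'a park observed a angry reviewer' is the S spanning 'the hill that recently eagerly read a park observed a angry reviewer'; no single node in the tree dominates exactly the given words.

No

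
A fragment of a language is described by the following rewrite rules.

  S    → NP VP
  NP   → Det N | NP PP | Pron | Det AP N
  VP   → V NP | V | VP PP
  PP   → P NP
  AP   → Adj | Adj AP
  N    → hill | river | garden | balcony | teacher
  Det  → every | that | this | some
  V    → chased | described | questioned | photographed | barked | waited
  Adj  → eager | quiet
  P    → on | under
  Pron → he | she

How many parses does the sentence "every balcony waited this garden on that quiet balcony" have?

The two bracketings:
[S [NP [Det every] [N balcony]] [VP [V waited] [NP [NP [Det this] [N garden]] [PP [P on] [NP [Det that] [AP [Adj quiet]] [N balcony]]]]]]
[S [NP [Det every] [N balcony]] [VP [VP [V waited] [NP [Det this] [N garden]]] [PP [P on] [NP [Det that] [AP [Adj quiet]] [N balcony]]]]]
The difference turns on whether NP → NP PP is used at the relevant span, versus an alternative expansion of NP.

2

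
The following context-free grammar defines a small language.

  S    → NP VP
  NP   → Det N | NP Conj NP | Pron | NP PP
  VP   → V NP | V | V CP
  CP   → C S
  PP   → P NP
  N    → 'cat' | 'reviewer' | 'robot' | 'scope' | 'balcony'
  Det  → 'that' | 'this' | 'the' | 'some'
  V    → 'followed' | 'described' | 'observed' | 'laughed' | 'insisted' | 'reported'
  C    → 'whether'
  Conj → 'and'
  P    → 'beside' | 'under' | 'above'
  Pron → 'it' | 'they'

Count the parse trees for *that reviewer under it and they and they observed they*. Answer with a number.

5

Two of the 5 distinct bracketings:
[S [NP [NP [NP [Det that] [N reviewer]] [PP [P under] [NP [Pron it]]]] [Conj and] [NP [NP [Pron they]] [Conj and] [NP [Pron they]]]] [VP [V observed] [NP [Pron they]]]]
[S [NP [NP [NP [NP [Det that] [N reviewer]] [PP [P under] [NP [Pron it]]]] [Conj and] [NP [Pron they]]] [Conj and] [NP [Pron they]]] [VP [V observed] [NP [Pron they]]]]
The trees differ in how a recursive rule is bracketed over the same span.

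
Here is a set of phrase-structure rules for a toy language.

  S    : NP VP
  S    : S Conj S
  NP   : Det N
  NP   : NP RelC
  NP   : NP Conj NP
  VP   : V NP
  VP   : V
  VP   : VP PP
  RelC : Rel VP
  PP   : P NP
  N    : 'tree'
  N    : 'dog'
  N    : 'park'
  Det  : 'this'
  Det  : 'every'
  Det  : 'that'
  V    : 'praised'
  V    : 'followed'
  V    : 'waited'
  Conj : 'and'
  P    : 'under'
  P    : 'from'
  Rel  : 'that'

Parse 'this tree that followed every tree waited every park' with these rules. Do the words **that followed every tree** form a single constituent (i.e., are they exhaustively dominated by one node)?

[S [NP [NP [Det this] [N tree]] [RelC [Rel that] [VP [V followed] [NP [Det every] [N tree]]]]] [VP [V waited] [NP [Det every] [N park]]]]
The words 'that followed every tree' are exhaustively dominated by a single RelC node (built by RelC → Rel VP), so they form a constituent.

Yes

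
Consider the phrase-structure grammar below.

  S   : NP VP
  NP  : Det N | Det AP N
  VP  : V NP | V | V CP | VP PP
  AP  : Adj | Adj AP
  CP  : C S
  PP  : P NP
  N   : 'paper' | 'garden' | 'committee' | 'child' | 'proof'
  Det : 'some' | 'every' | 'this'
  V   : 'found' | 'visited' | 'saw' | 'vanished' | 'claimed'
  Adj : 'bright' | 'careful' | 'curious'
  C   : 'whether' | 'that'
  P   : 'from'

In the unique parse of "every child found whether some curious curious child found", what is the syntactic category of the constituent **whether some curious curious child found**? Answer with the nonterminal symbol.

[S [NP [Det every] [N child]] [VP [V found] [CP [C whether] [S [NP [Det some] [AP [Adj curious] [AP [Adj curious]]] [N child]] [VP [V found]]]]]]
The span 'whether some curious curious child found' is the CP node built by CP → C S.

CP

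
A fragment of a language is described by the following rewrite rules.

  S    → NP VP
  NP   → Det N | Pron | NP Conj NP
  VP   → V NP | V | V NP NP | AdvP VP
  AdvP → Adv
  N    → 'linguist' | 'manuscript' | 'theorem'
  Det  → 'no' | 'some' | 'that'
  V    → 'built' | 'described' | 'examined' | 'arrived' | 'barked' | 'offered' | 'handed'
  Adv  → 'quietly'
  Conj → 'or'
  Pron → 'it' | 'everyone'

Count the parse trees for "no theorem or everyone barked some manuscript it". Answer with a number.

1

[S [NP [NP [Det no] [N theorem]] [Conj or] [NP [Pron everyone]]] [VP [V barked] [NP [Det some] [N manuscript]] [NP [Pron it]]]]
No rule offers an alternative attachment or grouping for any span, so this is the only derivation.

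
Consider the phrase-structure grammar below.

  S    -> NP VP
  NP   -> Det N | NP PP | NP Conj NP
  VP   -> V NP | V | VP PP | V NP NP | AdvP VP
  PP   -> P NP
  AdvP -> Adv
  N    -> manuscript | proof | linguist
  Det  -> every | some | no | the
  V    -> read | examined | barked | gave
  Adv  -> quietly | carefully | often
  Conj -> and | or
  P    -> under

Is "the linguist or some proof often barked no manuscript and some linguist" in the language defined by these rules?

Grammatical

S
  NP
    NP
      Det: the
      N: linguist
    Conj: or
    NP
      Det: some
      N: proof
  VP
    AdvP
      Adv: often
    VP
      V: barked
      NP
        NP
          Det: no
          N: manuscript
        Conj: and
        NP
          Det: some
          N: linguist
The bracketing above is licensed at every node by one of the given productions, with S at the root.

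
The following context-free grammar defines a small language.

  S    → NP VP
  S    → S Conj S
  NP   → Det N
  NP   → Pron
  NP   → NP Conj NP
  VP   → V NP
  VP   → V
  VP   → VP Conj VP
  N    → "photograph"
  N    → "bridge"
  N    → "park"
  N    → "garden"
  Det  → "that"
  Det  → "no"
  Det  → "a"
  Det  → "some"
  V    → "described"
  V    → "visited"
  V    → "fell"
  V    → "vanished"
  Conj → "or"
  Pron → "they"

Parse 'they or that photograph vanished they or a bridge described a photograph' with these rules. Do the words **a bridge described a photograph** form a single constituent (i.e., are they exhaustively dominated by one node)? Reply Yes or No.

[S [S [NP [NP [Pron they]] [Conj or] [NP [Det that] [N photograph]]] [VP [V vanished] [NP [Pron they]]]] [Conj or] [S [NP [Det a] [N bridge]] [VP [V described] [NP [Det a] [N photograph]]]]]
The words 'a bridge described a photograph' are exhaustively dominated by a single S node (built by S → NP VP), so they form a constituent.

Yes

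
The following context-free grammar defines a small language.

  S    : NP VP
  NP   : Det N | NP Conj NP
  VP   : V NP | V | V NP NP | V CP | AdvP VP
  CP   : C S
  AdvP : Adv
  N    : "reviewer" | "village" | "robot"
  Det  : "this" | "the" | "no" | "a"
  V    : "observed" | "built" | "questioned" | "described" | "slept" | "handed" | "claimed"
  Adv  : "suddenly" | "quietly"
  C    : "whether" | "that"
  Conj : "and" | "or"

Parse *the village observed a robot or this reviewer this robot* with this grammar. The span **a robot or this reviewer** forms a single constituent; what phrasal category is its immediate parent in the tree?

[S [NP [Det the] [N village]] [VP [V observed] [NP [NP [Det a] [N robot]] [Conj or] [NP [Det this] [N reviewer]]] [NP [Det this] [N robot]]]]
The span 'a robot or this reviewer' is the NP node built by NP → NP Conj NP.
Its mother is the VP built by VP → V NP NP.

VP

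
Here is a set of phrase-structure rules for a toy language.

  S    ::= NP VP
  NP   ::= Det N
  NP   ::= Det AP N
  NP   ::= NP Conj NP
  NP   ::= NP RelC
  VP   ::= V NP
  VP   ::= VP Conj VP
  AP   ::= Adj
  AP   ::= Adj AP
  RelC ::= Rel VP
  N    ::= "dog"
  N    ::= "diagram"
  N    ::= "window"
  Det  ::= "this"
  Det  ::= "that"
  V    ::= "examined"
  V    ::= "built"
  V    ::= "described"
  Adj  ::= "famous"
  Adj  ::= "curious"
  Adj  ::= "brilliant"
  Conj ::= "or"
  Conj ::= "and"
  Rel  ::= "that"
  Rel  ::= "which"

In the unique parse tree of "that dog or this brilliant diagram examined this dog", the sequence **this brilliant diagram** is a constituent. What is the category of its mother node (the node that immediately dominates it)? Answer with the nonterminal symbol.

[S [NP [NP [Det that] [N dog]] [Conj or] [NP [Det this] [AP [Adj brilliant]] [N diagram]]] [VP [V examined] [NP [Det this] [N dog]]]]
The span 'this brilliant diagram' is the NP node built by NP → Det AP N.
Its mother is the NP built by NP → NP Conj NP.

NP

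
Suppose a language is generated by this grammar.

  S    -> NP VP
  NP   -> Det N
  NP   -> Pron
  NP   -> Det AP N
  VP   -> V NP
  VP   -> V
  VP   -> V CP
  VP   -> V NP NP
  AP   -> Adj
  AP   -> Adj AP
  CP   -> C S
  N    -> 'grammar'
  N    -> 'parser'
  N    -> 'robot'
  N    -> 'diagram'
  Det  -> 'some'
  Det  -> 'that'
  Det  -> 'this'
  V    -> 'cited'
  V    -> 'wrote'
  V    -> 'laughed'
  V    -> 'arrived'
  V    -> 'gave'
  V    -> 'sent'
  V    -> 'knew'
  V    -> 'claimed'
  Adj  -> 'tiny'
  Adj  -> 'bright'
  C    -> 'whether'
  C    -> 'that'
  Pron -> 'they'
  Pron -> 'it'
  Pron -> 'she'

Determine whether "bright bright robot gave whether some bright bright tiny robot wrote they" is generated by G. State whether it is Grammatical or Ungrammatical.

Ungrammatical

For S → NP VP, no prefix of the string parses as an NP.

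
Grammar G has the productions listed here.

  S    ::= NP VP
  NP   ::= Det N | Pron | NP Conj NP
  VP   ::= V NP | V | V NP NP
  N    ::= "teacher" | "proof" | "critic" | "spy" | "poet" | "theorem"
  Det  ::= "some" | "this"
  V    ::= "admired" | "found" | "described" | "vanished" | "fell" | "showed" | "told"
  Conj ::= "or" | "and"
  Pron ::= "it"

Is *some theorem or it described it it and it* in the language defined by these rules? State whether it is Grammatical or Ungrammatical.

Grammatical

[S [NP [NP [Det some] [N theorem]] [Conj or] [NP [Pron it]]] [VP [V described] [NP [Pron it]] [NP [NP [Pron it]] [Conj and] [NP [Pron it]]]]]
The bracketing above is licensed at every node by one of the given productions, with S at the root.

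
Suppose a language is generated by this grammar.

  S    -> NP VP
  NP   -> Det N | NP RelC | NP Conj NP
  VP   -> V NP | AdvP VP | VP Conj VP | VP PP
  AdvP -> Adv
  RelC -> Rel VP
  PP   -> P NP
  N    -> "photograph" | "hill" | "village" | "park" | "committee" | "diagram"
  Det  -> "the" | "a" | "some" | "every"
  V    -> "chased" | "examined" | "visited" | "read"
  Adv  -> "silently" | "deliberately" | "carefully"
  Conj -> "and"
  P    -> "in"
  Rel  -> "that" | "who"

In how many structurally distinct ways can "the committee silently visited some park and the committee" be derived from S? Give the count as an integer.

1

[S [NP [Det the] [N committee]] [VP [AdvP [Adv silently]] [VP [V visited] [NP [NP [Det some] [N park]] [Conj and] [NP [Det the] [N committee]]]]]]
No rule offers an alternative attachment or grouping for any span, so this is the only derivation.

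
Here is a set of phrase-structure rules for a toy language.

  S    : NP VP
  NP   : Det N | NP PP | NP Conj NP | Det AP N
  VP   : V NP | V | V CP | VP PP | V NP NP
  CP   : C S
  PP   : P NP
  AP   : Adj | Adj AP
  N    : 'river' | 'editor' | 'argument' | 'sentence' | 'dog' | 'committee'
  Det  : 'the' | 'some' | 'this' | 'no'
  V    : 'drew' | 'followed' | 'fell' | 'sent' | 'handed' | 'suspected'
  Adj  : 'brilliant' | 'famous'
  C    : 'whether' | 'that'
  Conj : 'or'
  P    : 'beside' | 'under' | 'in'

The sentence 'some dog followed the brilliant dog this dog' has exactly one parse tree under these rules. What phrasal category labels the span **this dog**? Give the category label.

NP

[S [NP [Det some] [N dog]] [VP [V followed] [NP [Det the] [AP [Adj brilliant]] [N dog]] [NP [Det this] [N dog]]]]
The span 'this dog' is the NP node built by NP → Det N.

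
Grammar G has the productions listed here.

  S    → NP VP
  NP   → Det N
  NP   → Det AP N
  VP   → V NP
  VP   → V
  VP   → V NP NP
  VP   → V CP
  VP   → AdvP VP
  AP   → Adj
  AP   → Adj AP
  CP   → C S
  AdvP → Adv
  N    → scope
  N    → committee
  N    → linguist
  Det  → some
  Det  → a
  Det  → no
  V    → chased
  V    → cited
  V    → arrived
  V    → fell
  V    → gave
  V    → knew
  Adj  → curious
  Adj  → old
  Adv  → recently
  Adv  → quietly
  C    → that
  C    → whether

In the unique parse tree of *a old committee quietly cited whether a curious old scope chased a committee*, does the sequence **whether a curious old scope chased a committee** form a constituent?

[S [NP [Det a] [AP [Adj old]] [N committee]] [VP [AdvP [Adv quietly]] [VP [V cited] [CP [C whether] [S [NP [Det a] [AP [Adj curious] [AP [Adj old]]] [N scope]] [VP [V chased] [NP [Det a] [N committee]]]]]]]]
The words 'whether a curious old scope chased a committee' are exhaustively dominated by a single CP node (built by CP → C S), so they form a constituent.

Yes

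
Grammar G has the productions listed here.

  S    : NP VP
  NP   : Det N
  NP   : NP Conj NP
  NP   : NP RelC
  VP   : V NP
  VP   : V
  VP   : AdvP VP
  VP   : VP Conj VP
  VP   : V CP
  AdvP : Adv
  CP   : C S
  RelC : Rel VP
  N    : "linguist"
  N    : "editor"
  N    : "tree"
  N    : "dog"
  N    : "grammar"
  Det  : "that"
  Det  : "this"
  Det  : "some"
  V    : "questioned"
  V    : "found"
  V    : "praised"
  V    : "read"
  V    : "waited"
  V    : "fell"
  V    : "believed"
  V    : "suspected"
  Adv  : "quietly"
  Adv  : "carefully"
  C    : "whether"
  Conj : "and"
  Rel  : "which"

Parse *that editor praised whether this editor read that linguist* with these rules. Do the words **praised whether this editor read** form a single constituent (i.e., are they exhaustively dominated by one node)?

No

[S [NP [Det that] [N editor]] [VP [V praised] [CP [C whether] [S [NP [Det this] [N editor]] [VP [V read] [NP [Det that] [N linguist]]]]]]]
The smallest constituent containing 'praised whether this editor read' is the VP spanning 'praised whether this editor read that linguist'; no single node in the tree dominates exactly the given words.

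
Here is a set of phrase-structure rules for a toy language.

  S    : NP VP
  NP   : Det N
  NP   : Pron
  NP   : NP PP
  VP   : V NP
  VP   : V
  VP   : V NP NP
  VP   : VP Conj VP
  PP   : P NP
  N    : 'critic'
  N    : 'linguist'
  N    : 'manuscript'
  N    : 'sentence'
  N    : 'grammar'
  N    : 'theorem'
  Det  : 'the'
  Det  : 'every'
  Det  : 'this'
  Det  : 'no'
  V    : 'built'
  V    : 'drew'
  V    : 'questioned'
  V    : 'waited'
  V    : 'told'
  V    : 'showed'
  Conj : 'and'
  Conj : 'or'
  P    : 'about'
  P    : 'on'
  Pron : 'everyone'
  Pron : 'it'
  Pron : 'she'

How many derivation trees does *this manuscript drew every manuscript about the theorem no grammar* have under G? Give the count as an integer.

1

[S [NP [Det this] [N manuscript]] [VP [V drew] [NP [NP [Det every] [N manuscript]] [PP [P about] [NP [Det the] [N theorem]]]] [NP [Det no] [N grammar]]]]
No rule offers an alternative attachment or grouping for any span, so this is the only derivation.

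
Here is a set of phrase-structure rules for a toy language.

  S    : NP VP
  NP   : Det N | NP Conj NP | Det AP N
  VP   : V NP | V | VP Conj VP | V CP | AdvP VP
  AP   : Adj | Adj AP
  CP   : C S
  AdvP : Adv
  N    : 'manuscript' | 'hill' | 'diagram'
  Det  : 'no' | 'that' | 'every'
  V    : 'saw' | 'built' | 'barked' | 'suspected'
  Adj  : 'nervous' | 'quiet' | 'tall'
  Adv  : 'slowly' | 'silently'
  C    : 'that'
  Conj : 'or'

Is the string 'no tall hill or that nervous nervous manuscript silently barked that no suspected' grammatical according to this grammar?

A Det word can never sit immediately before a V word in any string this grammar generates, so the substring 'no suspected' rules out a derivation.

Ungrammatical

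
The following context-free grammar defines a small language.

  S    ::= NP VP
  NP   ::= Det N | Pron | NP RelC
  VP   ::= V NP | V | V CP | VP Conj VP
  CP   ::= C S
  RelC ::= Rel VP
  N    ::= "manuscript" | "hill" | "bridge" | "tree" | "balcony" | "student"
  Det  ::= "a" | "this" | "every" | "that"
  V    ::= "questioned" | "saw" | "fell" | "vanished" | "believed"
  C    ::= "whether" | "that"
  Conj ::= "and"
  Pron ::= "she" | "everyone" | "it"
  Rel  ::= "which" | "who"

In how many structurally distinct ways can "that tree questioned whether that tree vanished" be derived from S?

1

[S [NP [Det that] [N tree]] [VP [V questioned] [CP [C whether] [S [NP [Det that] [N tree]] [VP [V vanished]]]]]]
No rule offers an alternative attachment or grouping for any span, so this is the only derivation.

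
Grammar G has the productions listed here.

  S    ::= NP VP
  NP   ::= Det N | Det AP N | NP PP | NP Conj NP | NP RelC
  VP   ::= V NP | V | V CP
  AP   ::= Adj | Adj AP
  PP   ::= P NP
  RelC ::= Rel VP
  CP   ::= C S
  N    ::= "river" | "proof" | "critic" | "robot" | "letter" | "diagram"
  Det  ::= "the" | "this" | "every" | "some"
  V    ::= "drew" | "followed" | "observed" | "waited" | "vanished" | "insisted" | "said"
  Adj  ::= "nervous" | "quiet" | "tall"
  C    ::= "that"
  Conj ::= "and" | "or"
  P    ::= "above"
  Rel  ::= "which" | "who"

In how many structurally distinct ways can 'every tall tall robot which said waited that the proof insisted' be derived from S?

[S [NP [NP [Det every] [AP [Adj tall] [AP [Adj tall]]] [N robot]] [RelC [Rel which] [VP [V said]]]] [VP [V waited] [CP [C that] [S [NP [Det the] [N proof]] [VP [V insisted]]]]]]
No rule offers an alternative attachment or grouping for any span, so this is the only derivation.

1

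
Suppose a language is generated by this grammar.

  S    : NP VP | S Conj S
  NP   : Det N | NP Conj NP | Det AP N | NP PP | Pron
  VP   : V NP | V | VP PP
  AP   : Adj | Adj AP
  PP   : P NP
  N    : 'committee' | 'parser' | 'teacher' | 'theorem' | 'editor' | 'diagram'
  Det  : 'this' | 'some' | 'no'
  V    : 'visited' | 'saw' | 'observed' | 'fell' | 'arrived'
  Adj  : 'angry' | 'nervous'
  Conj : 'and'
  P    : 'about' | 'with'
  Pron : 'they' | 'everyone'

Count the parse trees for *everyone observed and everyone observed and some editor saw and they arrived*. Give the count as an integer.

5

Two of the 5 distinct bracketings:
[S [S [NP [Pron everyone]] [VP [V observed]]] [Conj and] [S [S [NP [Pron everyone]] [VP [V observed]]] [Conj and] [S [S [NP [Det some] [N editor]] [VP [V saw]]] [Conj and] [S [NP [Pron they]] [VP [V arrived]]]]]]
[S [S [NP [Pron everyone]] [VP [V observed]]] [Conj and] [S [S [S [NP [Pron everyone]] [VP [V observed]]] [Conj and] [S [NP [Det some] [N editor]] [VP [V saw]]]] [Conj and] [S [NP [Pron they]] [VP [V arrived]]]]]
The trees differ in how a recursive rule is bracketed over the same span.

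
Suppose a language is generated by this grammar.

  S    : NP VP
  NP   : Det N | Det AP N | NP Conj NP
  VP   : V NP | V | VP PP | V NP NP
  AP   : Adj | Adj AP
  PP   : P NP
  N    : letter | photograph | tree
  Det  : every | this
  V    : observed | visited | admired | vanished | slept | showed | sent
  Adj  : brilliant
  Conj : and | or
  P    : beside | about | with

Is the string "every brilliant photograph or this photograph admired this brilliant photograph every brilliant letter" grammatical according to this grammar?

[S [NP [NP [Det every] [AP [Adj brilliant]] [N photograph]] [Conj or] [NP [Det this] [N photograph]]] [VP [V admired] [NP [Det this] [AP [Adj brilliant]] [N photograph]] [NP [Det every] [AP [Adj brilliant]] [N letter]]]]
Every word is introduced by a lexical rule and the phrasal rules combine the resulting categories into a single S.

Grammatical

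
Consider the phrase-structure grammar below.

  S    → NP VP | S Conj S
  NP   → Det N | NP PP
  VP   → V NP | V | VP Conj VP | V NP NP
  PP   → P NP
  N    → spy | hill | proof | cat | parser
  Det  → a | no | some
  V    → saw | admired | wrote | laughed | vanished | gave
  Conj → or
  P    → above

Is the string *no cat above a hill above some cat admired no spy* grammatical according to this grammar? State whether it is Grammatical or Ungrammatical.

S
  NP
    NP
      Det: no
      N: cat
    PP
      P: above
      NP
        NP
          Det: a
          N: hill
        PP
          P: above
          NP
            Det: some
            N: cat
  VP
    V: admired
    NP
      Det: no
      N: spy
The bracketing above is licensed at every node by one of the given productions, with S at the root.

Grammatical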